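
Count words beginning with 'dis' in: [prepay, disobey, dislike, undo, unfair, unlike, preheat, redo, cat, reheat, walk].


Checking each word for prefix 'dis':
  'prepay' -> no (count: 0)
  'disobey' -> YES, starts with 'dis' (count: 1)
  'dislike' -> YES, starts with 'dis' (count: 2)
  'undo' -> no (count: 2)
  'unfair' -> no (count: 2)
  'unlike' -> no (count: 2)
  'preheat' -> no (count: 2)
  'redo' -> no (count: 2)
  'cat' -> no (count: 2)
  'reheat' -> no (count: 2)
  'walk' -> no (count: 2)
Total with prefix 'dis': 2

2


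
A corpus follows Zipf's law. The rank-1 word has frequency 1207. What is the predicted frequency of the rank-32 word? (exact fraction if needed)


Zipf's law: freq(rank) = f1 / rank
f1 = 1207, rank = 32
freq = 1207 / 32
GCD(1207, 32) = 1
Simplified: 1207/32

1207/32


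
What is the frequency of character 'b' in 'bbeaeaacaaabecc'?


Scanning 'bbeaeaacaaabecc' for 'b':
  Position 0: 'b' -> MATCH (count: 1)
  Position 1: 'b' -> MATCH (count: 2)
  Position 11: 'b' -> MATCH (count: 3)
Total occurrences of 'b': 3

3


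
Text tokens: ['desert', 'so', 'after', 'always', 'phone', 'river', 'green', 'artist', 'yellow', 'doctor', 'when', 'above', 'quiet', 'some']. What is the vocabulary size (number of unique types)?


Listing all tokens and tracking unique types:
  Token 1: 'desert' -> NEW (unique so far: 1)
  Token 2: 'so' -> NEW (unique so far: 2)
  Token 3: 'after' -> NEW (unique so far: 3)
  Token 4: 'always' -> NEW (unique so far: 4)
  Token 5: 'phone' -> NEW (unique so far: 5)
  Token 6: 'river' -> NEW (unique so far: 6)
  Token 7: 'green' -> NEW (unique so far: 7)
  Token 8: 'artist' -> NEW (unique so far: 8)
  Token 9: 'yellow' -> NEW (unique so far: 9)
  Token 10: 'doctor' -> NEW (unique so far: 10)
  Token 11: 'when' -> NEW (unique so far: 11)
  Token 12: 'above' -> NEW (unique so far: 12)
  Token 13: 'quiet' -> NEW (unique so far: 13)
  Token 14: 'some' -> NEW (unique so far: 14)
Unique types: ('above', 'after', 'always', 'artist', 'desert', 'doctor', 'green', 'phone', 'quiet', 'river', 'so', 'some', 'when', 'yellow')
Vocabulary size: 14

14


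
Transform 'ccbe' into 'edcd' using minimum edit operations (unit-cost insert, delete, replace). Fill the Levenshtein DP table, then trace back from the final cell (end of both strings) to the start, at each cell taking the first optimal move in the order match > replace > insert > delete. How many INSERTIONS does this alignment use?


Edit distance = 4. Backtracking from cell (4, 4) with preference match > replace > insert > delete,
then listing the resulting alignment 'ccbe' -> 'edcd' left to right:
  Step 1: replace c->e
  Step 2: replace c->d
  Step 3: replace b->c
  Step 4: replace e->d
Total insertions: 0

0


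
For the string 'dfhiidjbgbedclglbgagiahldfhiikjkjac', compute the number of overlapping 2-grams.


String 'dfhiidjbgbedclglbgagiahldfhiikjkjac' has length L = 35.
Number of overlapping n-grams = L - n + 1
Substituting: 35 - 2 + 1 = 34

34


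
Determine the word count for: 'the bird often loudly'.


Counting words by splitting on spaces:
  Word 1: 'the'
  Word 2: 'bird'
  Word 3: 'often'
  Word 4: 'loudly'
Total words: 4

4


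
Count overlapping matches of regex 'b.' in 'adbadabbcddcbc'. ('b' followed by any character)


Pattern: b. means 'b' followed by any character.
Scanning 'adbadabbcddcbc' position-by-position:
  Pos 0: window 'ad' -> no
  Pos 1: window 'db' -> no
  Pos 2: window 'ba' -> MATCH
  Pos 3: window 'ad' -> no
  Pos 4: window 'da' -> no
  Pos 5: window 'ab' -> no
  Pos 6: window 'bb' -> MATCH
  Pos 7: window 'bc' -> MATCH
  Pos 8: window 'cd' -> no
  Pos 9: window 'dd' -> no
  Pos 10: window 'dc' -> no
  Pos 11: window 'cb' -> no
  Pos 12: window 'bc' -> MATCH
  Pos 13: window 'c' -> no
Total matches: 4

4


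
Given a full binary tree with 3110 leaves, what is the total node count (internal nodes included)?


Leaf nodes (terminals): 3110
Internal nodes = n - 1 = 3110 - 1 = 3109
Total = leaves + internal = 3110 + 3109 = 6219

6219


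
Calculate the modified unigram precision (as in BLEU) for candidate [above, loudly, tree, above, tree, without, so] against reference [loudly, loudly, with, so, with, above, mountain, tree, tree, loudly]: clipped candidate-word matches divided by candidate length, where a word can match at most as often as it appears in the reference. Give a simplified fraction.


Reference word counts: {'above': 1, 'loudly': 3, 'mountain': 1, 'so': 1, 'tree': 2, 'with': 2}
Checking each candidate word (with clipping):
  'above' -> in reference (ref count 1, used 1/1) -> match (matches: 1)
  'loudly' -> in reference (ref count 3, used 1/3) -> match (matches: 2)
  'tree' -> in reference (ref count 2, used 1/2) -> match (matches: 3)
  'above' -> ref count 1 already used up (1/1) -> clipped, no match (matches: 3)
  'tree' -> in reference (ref count 2, used 2/2) -> match (matches: 4)
  'without' -> not in reference -> no match (matches: 4)
  'so' -> in reference (ref count 1, used 1/1) -> match (matches: 5)
Clipped matches: 5, Candidate length: 7
Precision = 5/7

5/7


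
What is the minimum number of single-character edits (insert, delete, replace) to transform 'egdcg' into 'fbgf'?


Building DP table for s1='egdcg' (len 5) and s2='fbgf' (len 4):
       f  b  g  f
    0  1  2  3  4
  e 1  1  2  3  4
  g 2  2  2  2  3
  d 3  3  3  3  3
  c 4  4  4  4  4
  g 5  5  5  4  5
Edit distance = dp[5][4] = 5

5


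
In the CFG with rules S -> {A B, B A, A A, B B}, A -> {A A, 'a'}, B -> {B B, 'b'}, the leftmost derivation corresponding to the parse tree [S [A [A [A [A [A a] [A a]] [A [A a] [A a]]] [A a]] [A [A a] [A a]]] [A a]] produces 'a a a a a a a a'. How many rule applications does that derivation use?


Every bracketed nonterminal node [X ...] in the tree is produced by exactly one rule application.
Reading the tree off as a leftmost derivation:
  Step 1: S  =>  A A   (applied S -> A A)
  Step 2: A A  =>  A A A   (applied A -> A A)
  Step 3: A A A  =>  A A A A   (applied A -> A A)
  Step 4: A A A A  =>  A A A A A   (applied A -> A A)
  Step 5: A A A A A  =>  A A A A A A   (applied A -> A A)
  Step 6: A A A A A A  =>  a A A A A A   (applied A -> a)
  Step 7: a A A A A A  =>  a a A A A A   (applied A -> a)
  Step 8: a a A A A A  =>  a a A A A A A   (applied A -> A A)
  Step 9: a a A A A A A  =>  a a a A A A A   (applied A -> a)
  Step 10: a a a A A A A  =>  a a a a A A A   (applied A -> a)
  Step 11: a a a a A A A  =>  a a a a a A A   (applied A -> a)
  Step 12: a a a a a A A  =>  a a a a a A A A   (applied A -> A A)
  Step 13: a a a a a A A A  =>  a a a a a a A A   (applied A -> a)
  Step 14: a a a a a a A A  =>  a a a a a a a A   (applied A -> a)
  Step 15: a a a a a a a A  =>  a a a a a a a a   (applied A -> a)
Final yield: a a a a a a a a
Total rewrite steps: 15

15


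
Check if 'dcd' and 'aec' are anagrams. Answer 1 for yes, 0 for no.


Sort characters of 'dcd': 'cdd'
Sort characters of 'aec': 'ace'
Sorted forms differ -> they are NOT anagrams
Result: 0

0


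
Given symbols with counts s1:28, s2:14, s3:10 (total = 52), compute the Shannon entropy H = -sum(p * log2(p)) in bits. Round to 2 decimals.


Computing entropy H = -sum(p_i * log2(p_i)):
  s1: p = 28/52 = 0.5385, -p*log2(p) = 0.4809
  s2: p = 14/52 = 0.2692, -p*log2(p) = 0.5097
  s3: p = 10/52 = 0.1923, -p*log2(p) = 0.4574
H = sum of terms = 1.4480
Rounded to 2 decimals: 1.45

1.45


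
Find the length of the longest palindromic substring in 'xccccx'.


Scanning 'xccccx' for palindromic substrings.
Substring at positions 0-5: 'xccccx'.
Check: reverse('xccccx') = 'xccccx' -> palindrome confirmed.
No longer palindromic substring exists; longest length = 6

6


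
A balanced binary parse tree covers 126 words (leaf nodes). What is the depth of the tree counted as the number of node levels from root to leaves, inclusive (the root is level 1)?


In a balanced binary tree with n leaves the deepest leaf is ceil(log2(n)) edges below the root,
so counting node levels inclusive of root and leaves gives ceil(log2(n)) + 1 levels.
log2(126) = 6.9773
ceil(6.9773) = 7
levels = 7 + 1 = 8

8


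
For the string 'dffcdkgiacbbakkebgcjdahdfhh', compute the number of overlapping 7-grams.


String 'dffcdkgiacbbakkebgcjdahdfhh' has length L = 27.
Number of overlapping n-grams = L - n + 1
Substituting: 27 - 7 + 1 = 21

21


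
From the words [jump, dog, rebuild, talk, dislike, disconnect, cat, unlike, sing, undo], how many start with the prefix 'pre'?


Checking each word for prefix 'pre':
  'jump' -> no (count: 0)
  'dog' -> no (count: 0)
  'rebuild' -> no (count: 0)
  'talk' -> no (count: 0)
  'dislike' -> no (count: 0)
  'disconnect' -> no (count: 0)
  'cat' -> no (count: 0)
  'unlike' -> no (count: 0)
  'sing' -> no (count: 0)
  'undo' -> no (count: 0)
Total with prefix 'pre': 0

0


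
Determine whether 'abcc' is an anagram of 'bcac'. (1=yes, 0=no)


Sort characters of 'abcc': 'abcc'
Sort characters of 'bcac': 'abcc'
Sorted forms match -> they ARE anagrams
Result: 1

1


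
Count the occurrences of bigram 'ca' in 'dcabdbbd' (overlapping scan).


Scanning 'dcabdbbd' for bigram 'ca':
  Position 0: 'dc' -> no
  Position 1: 'ca' -> MATCH
  Position 2: 'ab' -> no
  Position 3: 'bd' -> no
  Position 4: 'db' -> no
  Position 5: 'bb' -> no
  Position 6: 'bd' -> no
Total matches: 1

1


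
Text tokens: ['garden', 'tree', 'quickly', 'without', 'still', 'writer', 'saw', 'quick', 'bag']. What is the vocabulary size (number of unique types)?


Listing all tokens and tracking unique types:
  Token 1: 'garden' -> NEW (unique so far: 1)
  Token 2: 'tree' -> NEW (unique so far: 2)
  Token 3: 'quickly' -> NEW (unique so far: 3)
  Token 4: 'without' -> NEW (unique so far: 4)
  Token 5: 'still' -> NEW (unique so far: 5)
  Token 6: 'writer' -> NEW (unique so far: 6)
  Token 7: 'saw' -> NEW (unique so far: 7)
  Token 8: 'quick' -> NEW (unique so far: 8)
  Token 9: 'bag' -> NEW (unique so far: 9)
Unique types: ('bag', 'garden', 'quick', 'quickly', 'saw', 'still', 'tree', 'without', 'writer')
Vocabulary size: 9

9


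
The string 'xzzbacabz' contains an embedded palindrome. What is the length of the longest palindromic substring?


Scanning 'xzzbacabz' for palindromic substrings.
Substring at positions 2-8: 'zbacabz'.
Check: reverse('zbacabz') = 'zbacabz' -> palindrome confirmed.
Neighbouring characters ('z' / '-') break symmetry, so it cannot extend further.
No longer palindromic substring exists; longest length = 7

7


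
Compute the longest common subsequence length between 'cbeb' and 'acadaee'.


DP table for LCS of 'cbeb' and 'acadaee':
       a  c  a  d  a  e  e
    0  0  0  0  0  0  0  0
  c 0  0  1  1  1  1  1  1
  b 0  0  1  1  1  1  1  1
  e 0  0  1  1  1  1  2  2
  b 0  0  1  1  1  1  2  2
LCS: 'ce'
LCS length = 2

2


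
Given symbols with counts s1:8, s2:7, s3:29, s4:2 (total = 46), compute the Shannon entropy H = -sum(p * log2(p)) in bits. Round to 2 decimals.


Computing entropy H = -sum(p_i * log2(p_i)):
  s1: p = 8/46 = 0.1739, -p*log2(p) = 0.4389
  s2: p = 7/46 = 0.1522, -p*log2(p) = 0.4133
  s3: p = 29/46 = 0.6304, -p*log2(p) = 0.4196
  s4: p = 2/46 = 0.0435, -p*log2(p) = 0.1967
H = sum of terms = 1.4685
Rounded to 2 decimals: 1.47

1.47


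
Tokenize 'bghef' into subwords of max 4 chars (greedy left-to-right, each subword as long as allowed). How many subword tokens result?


'bghef' has 5 characters.
Chunking with max size 4:
  Chunk 1: 'bghe' (positions 0-3)
  Chunk 2: 'f' (positions 4-4)
Total chunks: ceil(5 / 4) = 2

2


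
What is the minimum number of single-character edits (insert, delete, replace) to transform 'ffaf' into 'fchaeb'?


Building DP table for s1='ffaf' (len 4) and s2='fchaeb' (len 6):
       f  c  h  a  e  b
    0  1  2  3  4  5  6
  f 1  0  1  2  3  4  5
  f 2  1  1  2  3  4  5
  a 3  2  2  2  2  3  4
  f 4  3  3  3  3  3  4
Edit distance = dp[4][6] = 4

4


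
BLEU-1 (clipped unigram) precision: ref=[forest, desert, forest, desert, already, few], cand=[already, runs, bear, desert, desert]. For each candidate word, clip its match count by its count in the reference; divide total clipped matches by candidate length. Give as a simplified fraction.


Reference word counts: {'already': 1, 'desert': 2, 'few': 1, 'forest': 2}
Checking each candidate word (with clipping):
  'already' -> in reference (ref count 1, used 1/1) -> match (matches: 1)
  'runs' -> not in reference -> no match (matches: 1)
  'bear' -> not in reference -> no match (matches: 1)
  'desert' -> in reference (ref count 2, used 1/2) -> match (matches: 2)
  'desert' -> in reference (ref count 2, used 2/2) -> match (matches: 3)
Clipped matches: 3, Candidate length: 5
Precision = 3/5

3/5


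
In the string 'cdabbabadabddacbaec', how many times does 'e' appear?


Scanning 'cdabbabadabddacbaec' for 'e':
  Position 17: 'e' -> MATCH (count: 1)
Total occurrences of 'e': 1

1


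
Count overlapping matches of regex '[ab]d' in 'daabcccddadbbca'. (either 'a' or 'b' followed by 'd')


Pattern: [ab]d means either 'a' or 'b' followed by 'd'.
Scanning 'daabcccddadbbca' position-by-position:
  Pos 0: window 'da' -> no
  Pos 1: window 'aa' -> no
  Pos 2: window 'ab' -> no
  Pos 3: window 'bc' -> no
  Pos 4: window 'cc' -> no
  Pos 5: window 'cc' -> no
  Pos 6: window 'cd' -> no
  Pos 7: window 'dd' -> no
  Pos 8: window 'da' -> no
  Pos 9: window 'ad' -> MATCH
  Pos 10: window 'db' -> no
  Pos 11: window 'bb' -> no
  Pos 12: window 'bc' -> no
  Pos 13: window 'ca' -> no
  Pos 14: window 'a' -> no
Total matches: 1

1


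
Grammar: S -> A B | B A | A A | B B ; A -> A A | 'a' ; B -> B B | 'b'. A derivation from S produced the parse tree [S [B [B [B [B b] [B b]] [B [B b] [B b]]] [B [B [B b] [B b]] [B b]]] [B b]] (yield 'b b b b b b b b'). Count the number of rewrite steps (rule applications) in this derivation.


Every bracketed nonterminal node [X ...] in the tree is produced by exactly one rule application.
Reading the tree off as a leftmost derivation:
  Step 1: S  =>  B B   (applied S -> B B)
  Step 2: B B  =>  B B B   (applied B -> B B)
  Step 3: B B B  =>  B B B B   (applied B -> B B)
  Step 4: B B B B  =>  B B B B B   (applied B -> B B)
  Step 5: B B B B B  =>  b B B B B   (applied B -> b)
  Step 6: b B B B B  =>  b b B B B   (applied B -> b)
  Step 7: b b B B B  =>  b b B B B B   (applied B -> B B)
  Step 8: b b B B B B  =>  b b b B B B   (applied B -> b)
  Step 9: b b b B B B  =>  b b b b B B   (applied B -> b)
  Step 10: b b b b B B  =>  b b b b B B B   (applied B -> B B)
  Step 11: b b b b B B B  =>  b b b b B B B B   (applied B -> B B)
  Step 12: b b b b B B B B  =>  b b b b b B B B   (applied B -> b)
  Step 13: b b b b b B B B  =>  b b b b b b B B   (applied B -> b)
  Step 14: b b b b b b B B  =>  b b b b b b b B   (applied B -> b)
  Step 15: b b b b b b b B  =>  b b b b b b b b   (applied B -> b)
Final yield: b b b b b b b b
Total rewrite steps: 15

15


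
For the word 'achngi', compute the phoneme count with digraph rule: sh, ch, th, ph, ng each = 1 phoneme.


Parsing 'achngi' greedily, digraphs first:
  'a' -> vowel phoneme (phonemes so far: 1)
  'ch' -> digraph (1 consonant phoneme) (phonemes so far: 2)
  'ng' -> digraph (1 consonant phoneme) (phonemes so far: 3)
  'i' -> vowel phoneme (phonemes so far: 4)
Total phonemes: 4

4


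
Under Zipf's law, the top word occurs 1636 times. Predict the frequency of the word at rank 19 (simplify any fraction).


Zipf's law: freq(rank) = f1 / rank
f1 = 1636, rank = 19
freq = 1636 / 19
GCD(1636, 19) = 1
Simplified: 1636/19

1636/19


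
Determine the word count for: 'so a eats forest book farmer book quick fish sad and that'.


Counting words by splitting on spaces:
  Word 1: 'so'
  Word 2: 'a'
  Word 3: 'eats'
  Word 4: 'forest'
  Word 5: 'book'
  Word 6: 'farmer'
  Word 7: 'book'
  Word 8: 'quick'
  Word 9: 'fish'
  Word 10: 'sad'
  Word 11: 'and'
  Word 12: 'that'
Total words: 12

12


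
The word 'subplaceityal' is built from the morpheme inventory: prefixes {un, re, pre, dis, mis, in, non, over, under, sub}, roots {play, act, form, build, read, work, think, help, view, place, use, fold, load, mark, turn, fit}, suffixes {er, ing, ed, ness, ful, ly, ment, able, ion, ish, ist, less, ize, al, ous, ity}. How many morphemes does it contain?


Segmenting 'subplaceityal' against the inventory:
  'sub' -> prefix (morpheme 1)
  'place' -> root (morpheme 2)
  'ity' -> suffix (morpheme 3)
  'al' -> suffix (morpheme 4)
Total morphemes: 4

4


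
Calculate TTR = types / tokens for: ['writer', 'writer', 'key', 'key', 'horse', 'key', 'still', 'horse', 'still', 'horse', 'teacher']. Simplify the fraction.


Tokens: 11
Unique types: ('horse', 'key', 'still', 'teacher', 'writer') = 5
TTR = 5/11
Already in lowest terms.

5/11


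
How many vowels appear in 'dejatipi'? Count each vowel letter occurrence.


Scanning each character of 'dejatipi':
  Position 1: 'd' -> consonant (running count: 0)
  Position 2: 'e' -> vowel (running count: 1)
  Position 3: 'j' -> consonant (running count: 1)
  Position 4: 'a' -> vowel (running count: 2)
  Position 5: 't' -> consonant (running count: 2)
  Position 6: 'i' -> vowel (running count: 3)
  Position 7: 'p' -> consonant (running count: 3)
  Position 8: 'i' -> vowel (running count: 4)
Total vowels: 4

4


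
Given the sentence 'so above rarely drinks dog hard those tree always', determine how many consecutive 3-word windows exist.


Word trigrams from [9] words:
  Trigram 1: (so above rarely)
  Trigram 2: (above rarely drinks)
  Trigram 3: (rarely drinks dog)
  Trigram 4: (drinks dog hard)
  Trigram 5: (dog hard those)
  Trigram 6: (hard those tree)
  Trigram 7: (those tree always)
Total word trigrams: 9 - 2 = 7

7


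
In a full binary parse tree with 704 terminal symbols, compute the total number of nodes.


Leaf nodes (terminals): 704
Internal nodes = n - 1 = 704 - 1 = 703
Total = leaves + internal = 704 + 703 = 1407

1407


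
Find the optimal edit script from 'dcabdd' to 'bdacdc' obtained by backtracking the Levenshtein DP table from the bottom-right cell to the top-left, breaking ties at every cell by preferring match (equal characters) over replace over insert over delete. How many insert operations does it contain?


Edit distance = 4. Backtracking from cell (6, 6) with preference match > replace > insert > delete,
then listing the resulting alignment 'dcabdd' -> 'bdacdc' left to right:
  Step 1: replace d->b
  Step 2: replace c->d
  Step 3: keep 'a'
  Step 4: replace b->c
  Step 5: keep 'd'
  Step 6: replace d->c
Total insertions: 0

0


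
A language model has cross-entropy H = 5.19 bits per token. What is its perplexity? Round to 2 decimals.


Perplexity formula: PP = 2^H
H = 5.19
PP = 2^5.19
Decompose: 2^5.19 = 2^5 * 2^0.19
2^5 = 32, 2^0.19 ~ 1.1407637
PP ~ 32 * 1.1407637 = 36.5044384
Rounded to 2 decimals: 36.50

36.50


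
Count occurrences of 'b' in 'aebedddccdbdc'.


Scanning 'aebedddccdbdc' for 'b':
  Position 2: 'b' -> MATCH (count: 1)
  Position 10: 'b' -> MATCH (count: 2)
Total occurrences of 'b': 2

2


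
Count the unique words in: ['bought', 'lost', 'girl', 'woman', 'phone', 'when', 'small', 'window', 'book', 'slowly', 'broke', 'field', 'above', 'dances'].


Listing all tokens and tracking unique types:
  Token 1: 'bought' -> NEW (unique so far: 1)
  Token 2: 'lost' -> NEW (unique so far: 2)
  Token 3: 'girl' -> NEW (unique so far: 3)
  Token 4: 'woman' -> NEW (unique so far: 4)
  Token 5: 'phone' -> NEW (unique so far: 5)
  Token 6: 'when' -> NEW (unique so far: 6)
  Token 7: 'small' -> NEW (unique so far: 7)
  Token 8: 'window' -> NEW (unique so far: 8)
  Token 9: 'book' -> NEW (unique so far: 9)
  Token 10: 'slowly' -> NEW (unique so far: 10)
  Token 11: 'broke' -> NEW (unique so far: 11)
  Token 12: 'field' -> NEW (unique so far: 12)
  Token 13: 'above' -> NEW (unique so far: 13)
  Token 14: 'dances' -> NEW (unique so far: 14)
Unique types: ('above', 'book', 'bought', 'broke', 'dances', 'field', 'girl', 'lost', 'phone', 'slowly', 'small', 'when', 'window', 'woman')
Vocabulary size: 14

14


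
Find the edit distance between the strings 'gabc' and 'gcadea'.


Building DP table for s1='gabc' (len 4) and s2='gcadea' (len 6):
       g  c  a  d  e  a
    0  1  2  3  4  5  6
  g 1  0  1  2  3  4  5
  a 2  1  1  1  2  3  4
  b 3  2  2  2  2  3  4
  c 4  3  2  3  3  3  4
Edit distance = dp[4][6] = 4

4


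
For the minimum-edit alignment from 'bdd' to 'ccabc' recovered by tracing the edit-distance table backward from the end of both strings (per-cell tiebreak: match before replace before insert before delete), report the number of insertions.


Edit distance = 5. Backtracking from cell (3, 5) with preference match > replace > insert > delete,
then listing the resulting alignment 'bdd' -> 'ccabc' left to right:
  Step 1: insert 'c' [insertion #1]
  Step 2: insert 'c' [insertion #2]
  Step 3: replace b->a
  Step 4: replace d->b
  Step 5: replace d->c
Total insertions: 2

2


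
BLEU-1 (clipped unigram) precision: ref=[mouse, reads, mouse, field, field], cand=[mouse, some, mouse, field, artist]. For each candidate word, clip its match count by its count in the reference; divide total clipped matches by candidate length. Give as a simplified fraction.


Reference word counts: {'field': 2, 'mouse': 2, 'reads': 1}
Checking each candidate word (with clipping):
  'mouse' -> in reference (ref count 2, used 1/2) -> match (matches: 1)
  'some' -> not in reference -> no match (matches: 1)
  'mouse' -> in reference (ref count 2, used 2/2) -> match (matches: 2)
  'field' -> in reference (ref count 2, used 1/2) -> match (matches: 3)
  'artist' -> not in reference -> no match (matches: 3)
Clipped matches: 3, Candidate length: 5
Precision = 3/5

3/5


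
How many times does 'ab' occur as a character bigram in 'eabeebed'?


Scanning 'eabeebed' for bigram 'ab':
  Position 0: 'ea' -> no
  Position 1: 'ab' -> MATCH
  Position 2: 'be' -> no
  Position 3: 'ee' -> no
  Position 4: 'eb' -> no
  Position 5: 'be' -> no
  Position 6: 'ed' -> no
Total matches: 1

1


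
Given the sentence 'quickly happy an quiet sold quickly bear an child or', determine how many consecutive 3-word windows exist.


Word trigrams from [10] words:
  Trigram 1: (quickly happy an)
  Trigram 2: (happy an quiet)
  Trigram 3: (an quiet sold)
  Trigram 4: (quiet sold quickly)
  Trigram 5: (sold quickly bear)
  Trigram 6: (quickly bear an)
  Trigram 7: (bear an child)
  Trigram 8: (an child or)
Total word trigrams: 10 - 2 = 8

8


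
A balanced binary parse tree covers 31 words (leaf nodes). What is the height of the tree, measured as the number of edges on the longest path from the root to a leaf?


In a balanced binary tree with n leaves the deepest leaf is ceil(log2(n)) edges below the root.
log2(31) = 4.9542
ceil(4.9542) = 5
height (edges) = 5

5


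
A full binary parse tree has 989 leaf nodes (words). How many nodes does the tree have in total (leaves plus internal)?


Leaf nodes (terminals): 989
Internal nodes = n - 1 = 989 - 1 = 988
Total = leaves + internal = 989 + 988 = 1977

1977


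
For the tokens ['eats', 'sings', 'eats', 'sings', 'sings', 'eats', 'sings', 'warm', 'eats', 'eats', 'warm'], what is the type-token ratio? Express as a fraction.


Tokens: 11
Unique types: ('eats', 'sings', 'warm') = 3
TTR = 3/11
Already in lowest terms.

3/11


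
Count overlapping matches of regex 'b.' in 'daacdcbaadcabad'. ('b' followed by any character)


Pattern: b. means 'b' followed by any character.
Scanning 'daacdcbaadcabad' position-by-position:
  Pos 0: window 'da' -> no
  Pos 1: window 'aa' -> no
  Pos 2: window 'ac' -> no
  Pos 3: window 'cd' -> no
  Pos 4: window 'dc' -> no
  Pos 5: window 'cb' -> no
  Pos 6: window 'ba' -> MATCH
  Pos 7: window 'aa' -> no
  Pos 8: window 'ad' -> no
  Pos 9: window 'dc' -> no
  Pos 10: window 'ca' -> no
  Pos 11: window 'ab' -> no
  Pos 12: window 'ba' -> MATCH
  Pos 13: window 'ad' -> no
  Pos 14: window 'd' -> no
Total matches: 2

2


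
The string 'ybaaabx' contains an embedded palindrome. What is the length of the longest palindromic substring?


Scanning 'ybaaabx' for palindromic substrings.
Substring at positions 1-5: 'baaab'.
Check: reverse('baaab') = 'baaab' -> palindrome confirmed.
Neighbouring characters ('y' / 'x') break symmetry, so it cannot extend further.
No longer palindromic substring exists; longest length = 5

5


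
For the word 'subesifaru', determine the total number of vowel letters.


Scanning each character of 'subesifaru':
  Position 1: 's' -> consonant (running count: 0)
  Position 2: 'u' -> vowel (running count: 1)
  Position 3: 'b' -> consonant (running count: 1)
  Position 4: 'e' -> vowel (running count: 2)
  Position 5: 's' -> consonant (running count: 2)
  Position 6: 'i' -> vowel (running count: 3)
  Position 7: 'f' -> consonant (running count: 3)
  Position 8: 'a' -> vowel (running count: 4)
  Position 9: 'r' -> consonant (running count: 4)
  Position 10: 'u' -> vowel (running count: 5)
Total vowels: 5

5


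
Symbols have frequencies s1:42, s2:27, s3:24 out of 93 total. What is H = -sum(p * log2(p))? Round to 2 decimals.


Computing entropy H = -sum(p_i * log2(p_i)):
  s1: p = 42/93 = 0.4516, -p*log2(p) = 0.5179
  s2: p = 27/93 = 0.2903, -p*log2(p) = 0.5180
  s3: p = 24/93 = 0.2581, -p*log2(p) = 0.5043
H = sum of terms = 1.5402
Rounded to 2 decimals: 1.54

1.54


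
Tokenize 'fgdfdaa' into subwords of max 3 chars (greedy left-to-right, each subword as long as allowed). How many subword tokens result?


'fgdfdaa' has 7 characters.
Chunking with max size 3:
  Chunk 1: 'fgd' (positions 0-2)
  Chunk 2: 'fda' (positions 3-5)
  Chunk 3: 'a' (positions 6-6)
Total chunks: ceil(7 / 3) = 3

3


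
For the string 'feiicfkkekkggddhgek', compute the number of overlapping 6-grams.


String 'feiicfkkekkggddhgek' has length L = 19.
Number of overlapping n-grams = L - n + 1
Substituting: 19 - 6 + 1 = 14

14


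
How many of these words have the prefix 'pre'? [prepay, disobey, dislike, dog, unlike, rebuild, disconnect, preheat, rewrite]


Checking each word for prefix 'pre':
  'prepay' -> YES, starts with 'pre' (count: 1)
  'disobey' -> no (count: 1)
  'dislike' -> no (count: 1)
  'dog' -> no (count: 1)
  'unlike' -> no (count: 1)
  'rebuild' -> no (count: 1)
  'disconnect' -> no (count: 1)
  'preheat' -> YES, starts with 'pre' (count: 2)
  'rewrite' -> no (count: 2)
Total with prefix 'pre': 2

2


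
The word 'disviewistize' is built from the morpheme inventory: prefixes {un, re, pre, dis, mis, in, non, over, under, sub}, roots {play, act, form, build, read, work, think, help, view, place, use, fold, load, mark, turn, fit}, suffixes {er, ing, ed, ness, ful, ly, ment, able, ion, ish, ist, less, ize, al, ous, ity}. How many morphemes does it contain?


Segmenting 'disviewistize' against the inventory:
  'dis' -> prefix (morpheme 1)
  'view' -> root (morpheme 2)
  'ist' -> suffix (morpheme 3)
  'ize' -> suffix (morpheme 4)
Total morphemes: 4

4


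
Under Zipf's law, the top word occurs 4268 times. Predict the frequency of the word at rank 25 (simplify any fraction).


Zipf's law: freq(rank) = f1 / rank
f1 = 4268, rank = 25
freq = 4268 / 25
GCD(4268, 25) = 1
Simplified: 4268/25

4268/25


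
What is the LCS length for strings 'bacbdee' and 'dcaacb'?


DP table for LCS of 'bacbdee' and 'dcaacb':
       d  c  a  a  c  b
    0  0  0  0  0  0  0
  b 0  0  0  0  0  0  1
  a 0  0  0  1  1  1  1
  c 0  0  1  1  1  2  2
  b 0  0  1  1  1  2  3
  d 0  1  1  1  1  2  3
  e 0  1  1  1  1  2  3
  e 0  1  1  1  1  2  3
LCS: 'acb'
LCS length = 3

3


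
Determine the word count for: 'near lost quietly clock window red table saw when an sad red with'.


Counting words by splitting on spaces:
  Word 1: 'near'
  Word 2: 'lost'
  Word 3: 'quietly'
  Word 4: 'clock'
  Word 5: 'window'
  Word 6: 'red'
  Word 7: 'table'
  Word 8: 'saw'
  Word 9: 'when'
  Word 10: 'an'
  Word 11: 'sad'
  Word 12: 'red'
  Word 13: 'with'
Total words: 13

13


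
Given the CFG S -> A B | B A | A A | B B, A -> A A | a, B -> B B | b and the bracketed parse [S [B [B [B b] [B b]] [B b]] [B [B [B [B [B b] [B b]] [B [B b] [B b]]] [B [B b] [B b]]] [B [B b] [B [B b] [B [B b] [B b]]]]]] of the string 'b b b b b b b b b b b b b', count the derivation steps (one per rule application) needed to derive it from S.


Every bracketed nonterminal node [X ...] in the tree is produced by exactly one rule application.
Reading the tree off as a leftmost derivation:
  Step 1: S  =>  B B   (applied S -> B B)
  Step 2: B B  =>  B B B   (applied B -> B B)
  Step 3: B B B  =>  B B B B   (applied B -> B B)
  Step 4: B B B B  =>  b B B B   (applied B -> b)
  Step 5: b B B B  =>  b b B B   (applied B -> b)
  Step 6: b b B B  =>  b b b B   (applied B -> b)
  Step 7: b b b B  =>  b b b B B   (applied B -> B B)
  Step 8: b b b B B  =>  b b b B B B   (applied B -> B B)
  Step 9: b b b B B B  =>  b b b B B B B   (applied B -> B B)
  Step 10: b b b B B B B  =>  b b b B B B B B   (applied B -> B B)
  Step 11: b b b B B B B B  =>  b b b b B B B B   (applied B -> b)
  Step 12: b b b b B B B B  =>  b b b b b B B B   (applied B -> b)
  Step 13: b b b b b B B B  =>  b b b b b B B B B   (applied B -> B B)
  Step 14: b b b b b B B B B  =>  b b b b b b B B B   (applied B -> b)
  Step 15: b b b b b b B B B  =>  b b b b b b b B B   (applied B -> b)
  Step 16: b b b b b b b B B  =>  b b b b b b b B B B   (applied B -> B B)
  Step 17: b b b b b b b B B B  =>  b b b b b b b b B B   (applied B -> b)
  Step 18: b b b b b b b b B B  =>  b b b b b b b b b B   (applied B -> b)
  Step 19: b b b b b b b b b B  =>  b b b b b b b b b B B   (applied B -> B B)
  Step 20: b b b b b b b b b B B  =>  b b b b b b b b b b B   (applied B -> b)
  Step 21: b b b b b b b b b b B  =>  b b b b b b b b b b B B   (applied B -> B B)
  Step 22: b b b b b b b b b b B B  =>  b b b b b b b b b b b B   (applied B -> b)
  Step 23: b b b b b b b b b b b B  =>  b b b b b b b b b b b B B   (applied B -> B B)
  Step 24: b b b b b b b b b b b B B  =>  b b b b b b b b b b b b B   (applied B -> b)
  Step 25: b b b b b b b b b b b b B  =>  b b b b b b b b b b b b b   (applied B -> b)
Final yield: b b b b b b b b b b b b b
Total rewrite steps: 25

25


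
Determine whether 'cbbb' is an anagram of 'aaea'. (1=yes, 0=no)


Sort characters of 'cbbb': 'bbbc'
Sort characters of 'aaea': 'aaae'
Sorted forms differ -> they are NOT anagrams
Result: 0

0


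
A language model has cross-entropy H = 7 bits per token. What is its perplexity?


Perplexity formula: PP = 2^H
H = 7
PP = 2^7
Steps: 2^1 = 2, 2^2 = 4, 2^3 = 8, 2^4 = 16, 2^5 = 32, 2^6 = 64, 2^7 = 128
PP = 128

128


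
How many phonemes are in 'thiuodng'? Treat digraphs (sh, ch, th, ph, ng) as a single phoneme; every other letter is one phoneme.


Parsing 'thiuodng' greedily, digraphs first:
  'th' -> digraph (1 consonant phoneme) (phonemes so far: 1)
  'i' -> vowel phoneme (phonemes so far: 2)
  'u' -> vowel phoneme (phonemes so far: 3)
  'o' -> vowel phoneme (phonemes so far: 4)
  'd' -> consonant phoneme (phonemes so far: 5)
  'ng' -> digraph (1 consonant phoneme) (phonemes so far: 6)
Total phonemes: 6

6


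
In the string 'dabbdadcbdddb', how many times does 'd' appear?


Scanning 'dabbdadcbdddb' for 'd':
  Position 0: 'd' -> MATCH (count: 1)
  Position 4: 'd' -> MATCH (count: 2)
  Position 6: 'd' -> MATCH (count: 3)
  Position 9: 'd' -> MATCH (count: 4)
  Position 10: 'd' -> MATCH (count: 5)
  Position 11: 'd' -> MATCH (count: 6)
Total occurrences of 'd': 6

6


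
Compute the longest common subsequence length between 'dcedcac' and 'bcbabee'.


DP table for LCS of 'dcedcac' and 'bcbabee':
       b  c  b  a  b  e  e
    0  0  0  0  0  0  0  0
  d 0  0  0  0  0  0  0  0
  c 0  0  1  1  1  1  1  1
  e 0  0  1  1  1  1  2  2
  d 0  0  1  1  1  1  2  2
  c 0  0  1  1  1  1  2  2
  a 0  0  1  1  2  2  2  2
  c 0  0  1  1  2  2  2  2
LCS: 'ce'
LCS length = 2

2


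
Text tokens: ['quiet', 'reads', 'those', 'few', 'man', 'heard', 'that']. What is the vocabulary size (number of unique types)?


Listing all tokens and tracking unique types:
  Token 1: 'quiet' -> NEW (unique so far: 1)
  Token 2: 'reads' -> NEW (unique so far: 2)
  Token 3: 'those' -> NEW (unique so far: 3)
  Token 4: 'few' -> NEW (unique so far: 4)
  Token 5: 'man' -> NEW (unique so far: 5)
  Token 6: 'heard' -> NEW (unique so far: 6)
  Token 7: 'that' -> NEW (unique so far: 7)
Unique types: ('few', 'heard', 'man', 'quiet', 'reads', 'that', 'those')
Vocabulary size: 7

7


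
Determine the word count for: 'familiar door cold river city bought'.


Counting words by splitting on spaces:
  Word 1: 'familiar'
  Word 2: 'door'
  Word 3: 'cold'
  Word 4: 'river'
  Word 5: 'city'
  Word 6: 'bought'
Total words: 6

6


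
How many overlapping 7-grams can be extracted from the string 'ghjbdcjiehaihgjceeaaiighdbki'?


String 'ghjbdcjiehaihgjceeaaiighdbki' has length L = 28.
Number of overlapping n-grams = L - n + 1
Substituting: 28 - 7 + 1 = 22

22


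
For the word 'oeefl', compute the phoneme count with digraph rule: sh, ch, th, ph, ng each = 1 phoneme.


Parsing 'oeefl' greedily, digraphs first:
  'o' -> vowel phoneme (phonemes so far: 1)
  'e' -> vowel phoneme (phonemes so far: 2)
  'e' -> vowel phoneme (phonemes so far: 3)
  'f' -> consonant phoneme (phonemes so far: 4)
  'l' -> consonant phoneme (phonemes so far: 5)
Total phonemes: 5

5


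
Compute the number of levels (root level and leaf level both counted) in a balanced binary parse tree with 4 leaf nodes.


In a balanced binary tree with n leaves the deepest leaf is ceil(log2(n)) edges below the root,
so counting node levels inclusive of root and leaves gives ceil(log2(n)) + 1 levels.
log2(4) = 2.0000
ceil(2.0000) = 2
levels = 2 + 1 = 3

3


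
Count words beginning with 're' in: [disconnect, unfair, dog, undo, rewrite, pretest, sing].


Checking each word for prefix 're':
  'disconnect' -> no (count: 0)
  'unfair' -> no (count: 0)
  'dog' -> no (count: 0)
  'undo' -> no (count: 0)
  'rewrite' -> YES, starts with 're' (count: 1)
  'pretest' -> no (count: 1)
  'sing' -> no (count: 1)
Total with prefix 're': 1

1


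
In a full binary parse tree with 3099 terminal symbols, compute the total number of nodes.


Leaf nodes (terminals): 3099
Internal nodes = n - 1 = 3099 - 1 = 3098
Total = leaves + internal = 3099 + 3098 = 6197

6197


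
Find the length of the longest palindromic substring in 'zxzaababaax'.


Scanning 'zxzaababaax' for palindromic substrings.
Substring at positions 3-9: 'aababaa'.
Check: reverse('aababaa') = 'aababaa' -> palindrome confirmed.
Neighbouring characters ('z' / 'x') break symmetry, so it cannot extend further.
No longer palindromic substring exists; longest length = 7

7


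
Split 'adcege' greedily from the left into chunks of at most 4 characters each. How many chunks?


'adcege' has 6 characters.
Chunking with max size 4:
  Chunk 1: 'adce' (positions 0-3)
  Chunk 2: 'ge' (positions 4-5)
Total chunks: ceil(6 / 4) = 2

2


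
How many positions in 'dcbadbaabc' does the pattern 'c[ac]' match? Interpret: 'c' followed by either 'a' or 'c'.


Pattern: c[ac] means 'c' followed by either 'a' or 'c'.
Scanning 'dcbadbaabc' position-by-position:
  Pos 0: window 'dc' -> no
  Pos 1: window 'cb' -> no
  Pos 2: window 'ba' -> no
  Pos 3: window 'ad' -> no
  Pos 4: window 'db' -> no
  Pos 5: window 'ba' -> no
  Pos 6: window 'aa' -> no
  Pos 7: window 'ab' -> no
  Pos 8: window 'bc' -> no
  Pos 9: window 'c' -> no
Total matches: 0

0


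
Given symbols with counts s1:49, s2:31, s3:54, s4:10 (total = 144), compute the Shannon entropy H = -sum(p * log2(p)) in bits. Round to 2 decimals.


Computing entropy H = -sum(p_i * log2(p_i)):
  s1: p = 49/144 = 0.3403, -p*log2(p) = 0.5292
  s2: p = 31/144 = 0.2153, -p*log2(p) = 0.4770
  s3: p = 54/144 = 0.3750, -p*log2(p) = 0.5306
  s4: p = 10/144 = 0.0694, -p*log2(p) = 0.2672
H = sum of terms = 1.8040
Rounded to 2 decimals: 1.80

1.80


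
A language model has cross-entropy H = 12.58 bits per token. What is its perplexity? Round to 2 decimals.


Perplexity formula: PP = 2^H
H = 12.58
PP = 2^12.58
Decompose: 2^12.58 = 2^12 * 2^0.58
2^12 = 4096, 2^0.58 ~ 1.4948492
PP ~ 4096 * 1.4948492 = 6122.9023232
Rounded to 2 decimals: 6122.90

6122.90


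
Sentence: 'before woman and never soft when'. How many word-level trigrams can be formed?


Word trigrams from [6] words:
  Trigram 1: (before woman and)
  Trigram 2: (woman and never)
  Trigram 3: (and never soft)
  Trigram 4: (never soft when)
Total word trigrams: 6 - 2 = 4

4


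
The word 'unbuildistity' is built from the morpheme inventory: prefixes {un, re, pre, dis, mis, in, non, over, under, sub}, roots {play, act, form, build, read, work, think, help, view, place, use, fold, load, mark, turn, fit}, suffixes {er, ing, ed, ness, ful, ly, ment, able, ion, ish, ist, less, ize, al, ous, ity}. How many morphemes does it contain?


Segmenting 'unbuildistity' against the inventory:
  'un' -> prefix (morpheme 1)
  'build' -> root (morpheme 2)
  'ist' -> suffix (morpheme 3)
  'ity' -> suffix (morpheme 4)
Total morphemes: 4

4


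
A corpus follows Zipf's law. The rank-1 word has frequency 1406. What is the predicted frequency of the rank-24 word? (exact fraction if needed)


Zipf's law: freq(rank) = f1 / rank
f1 = 1406, rank = 24
freq = 1406 / 24
GCD(1406, 24) = 2
Simplified: 703/12

703/12


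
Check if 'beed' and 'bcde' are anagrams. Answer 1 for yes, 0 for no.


Sort characters of 'beed': 'bdee'
Sort characters of 'bcde': 'bcde'
Sorted forms differ -> they are NOT anagrams
Result: 0

0


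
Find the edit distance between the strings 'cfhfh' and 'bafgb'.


Building DP table for s1='cfhfh' (len 5) and s2='bafgb' (len 5):
       b  a  f  g  b
    0  1  2  3  4  5
  c 1  1  2  3  4  5
  f 2  2  2  2  3  4
  h 3  3  3  3  3  4
  f 4  4  4  3  4  4
  h 5  5  5  4  4  5
Edit distance = dp[5][5] = 5

5


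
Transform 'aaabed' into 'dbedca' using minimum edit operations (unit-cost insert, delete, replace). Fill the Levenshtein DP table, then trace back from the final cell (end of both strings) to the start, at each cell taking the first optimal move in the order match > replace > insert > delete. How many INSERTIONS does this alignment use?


Edit distance = 5. Backtracking from cell (6, 6) with preference match > replace > insert > delete,
then listing the resulting alignment 'aaabed' -> 'dbedca' left to right:
  Step 1: delete 'a'
  Step 2: delete 'a'
  Step 3: replace a->d
  Step 4: keep 'b'
  Step 5: keep 'e'
  Step 6: keep 'd'
  Step 7: insert 'c' [insertion #1]
  Step 8: insert 'a' [insertion #2]
Total insertions: 2

2


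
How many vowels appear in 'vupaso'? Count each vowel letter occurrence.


Scanning each character of 'vupaso':
  Position 1: 'v' -> consonant (running count: 0)
  Position 2: 'u' -> vowel (running count: 1)
  Position 3: 'p' -> consonant (running count: 1)
  Position 4: 'a' -> vowel (running count: 2)
  Position 5: 's' -> consonant (running count: 2)
  Position 6: 'o' -> vowel (running count: 3)
Total vowels: 3

3


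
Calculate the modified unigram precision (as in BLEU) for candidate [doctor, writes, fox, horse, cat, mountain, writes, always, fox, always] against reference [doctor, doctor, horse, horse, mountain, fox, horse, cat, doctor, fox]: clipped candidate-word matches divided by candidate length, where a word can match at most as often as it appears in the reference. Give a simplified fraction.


Reference word counts: {'cat': 1, 'doctor': 3, 'fox': 2, 'horse': 3, 'mountain': 1}
Checking each candidate word (with clipping):
  'doctor' -> in reference (ref count 3, used 1/3) -> match (matches: 1)
  'writes' -> not in reference -> no match (matches: 1)
  'fox' -> in reference (ref count 2, used 1/2) -> match (matches: 2)
  'horse' -> in reference (ref count 3, used 1/3) -> match (matches: 3)
  'cat' -> in reference (ref count 1, used 1/1) -> match (matches: 4)
  'mountain' -> in reference (ref count 1, used 1/1) -> match (matches: 5)
  'writes' -> not in reference -> no match (matches: 5)
  'always' -> not in reference -> no match (matches: 5)
  'fox' -> in reference (ref count 2, used 2/2) -> match (matches: 6)
  'always' -> not in reference -> no match (matches: 6)
Clipped matches: 6, Candidate length: 10
Precision = 6/10 = 3/5

3/5
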